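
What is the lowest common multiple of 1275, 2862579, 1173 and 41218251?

1330285045967925

1275 = 3 · 5² · 17; 2862579 = 3 · 17 · 37² · 41; 1173 = 3 · 17 · 23; 41218251 = 3 · 17 · 29² · 31²
lcm takes max exponent of each prime: 3 · 5² · 17 · 23 · 29² · 31² · 37² · 41 = 1330285045967925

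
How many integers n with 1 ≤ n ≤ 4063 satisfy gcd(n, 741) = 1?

2370

741 = 3·13·19. Inclusion–exclusion on these primes:
4063 − ⌊4063/3⌋ − ⌊4063/13⌋ − ⌊4063/19⌋ + ⌊4063/39⌋ + ⌊4063/57⌋ + ⌊4063/247⌋ − ⌊4063/741⌋ = 2370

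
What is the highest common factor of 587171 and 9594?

13

587171 = 13 · 31² · 47
9594 = 2 · 3² · 13 · 41
Common: 13 = 13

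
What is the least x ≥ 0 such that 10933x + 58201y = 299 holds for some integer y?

2880

Euclid: 58201 = 5·10933 + 3536; 10933 = 3·3536 + 325; 3536 = 10·325 + 286; 325 = 1·286 + 39; 286 = 7·39 + 13; 39 = 3·13 + 0 → gcd = 13; 299 = 13·23.
Back-substitution yields 10933·(-1432) + 58201·(269) = 13, so one solution is x = -1432·23 = -32936, y = 269·23 = 6187.
Solutions in x differ by 58201/13 = 4477; the one in [0, 4477) is -32936 mod 4477 = 2880.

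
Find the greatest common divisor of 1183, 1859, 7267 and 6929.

169

1183 = 7 · 13²; 1859 = 11 · 13²; 7267 = 13² · 43; 6929 = 13² · 41
gcd takes min exponent of each prime: 13² = 169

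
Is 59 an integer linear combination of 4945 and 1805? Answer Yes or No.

gcd(4945, 1805): 4945 = 2·1805 + 1335; 1805 = 1·1335 + 470; 1335 = 2·470 + 395; 470 = 1·395 + 75; 395 = 5·75 + 20; 75 = 3·20 + 15; 20 = 1·15 + 5; 15 = 3·5 + 0 → 5
5 does not divide 59, so a solution does not exist.

No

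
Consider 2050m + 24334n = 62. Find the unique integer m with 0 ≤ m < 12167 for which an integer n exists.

Euclid: 24334 = 11·2050 + 1784; 2050 = 1·1784 + 266; 1784 = 6·266 + 188; 266 = 1·188 + 78; 188 = 2·78 + 32; 78 = 2·32 + 14; 32 = 2·14 + 4; 14 = 3·4 + 2; 4 = 2·2 + 0 → gcd = 2; 62 = 2·31.
Back-substitution yields 2050·(5306) + 24334·(-447) = 2, so one solution is m = 5306·31 = 164486, n = -447·31 = -13857.
Solutions in m differ by 24334/2 = 12167; the one in [0, 12167) is 164486 mod 12167 = 6315.

6315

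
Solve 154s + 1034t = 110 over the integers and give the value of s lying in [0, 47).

41

gcd(154, 1034) = 22 (Euclid: 1034 = 6·154 + 110; 154 = 1·110 + 44; 110 = 2·44 + 22; 44 = 2·22 + 0), and 22 | 110.
Extended Euclid: 154·(-20) + 1034·(3) = 22. Scale by 5: s₀ = -100.
General solution s = s₀ + 47k; reducing mod 47 gives s = 41 (and t = -6).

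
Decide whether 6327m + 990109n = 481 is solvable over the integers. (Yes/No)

gcd(6327, 990109): 990109 = 156·6327 + 3097; 6327 = 2·3097 + 133; 3097 = 23·133 + 38; 133 = 3·38 + 19; 38 = 2·19 + 0 → 19
19 does not divide 481, so a solution does not exist.

No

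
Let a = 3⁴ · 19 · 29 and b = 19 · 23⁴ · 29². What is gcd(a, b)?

min exponent per shared prime: 19 · 29 = 551

551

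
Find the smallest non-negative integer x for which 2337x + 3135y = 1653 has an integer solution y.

49

Euclid: 3135 = 1·2337 + 798; 2337 = 2·798 + 741; 798 = 1·741 + 57; 741 = 13·57 + 0 → gcd = 57; 1653 = 57·29.
Back-substitution yields 2337·(-4) + 3135·(3) = 57, so one solution is x = -4·29 = -116, y = 3·29 = 87.
Solutions in x differ by 3135/57 = 55; the one in [0, 55) is -116 mod 55 = 49.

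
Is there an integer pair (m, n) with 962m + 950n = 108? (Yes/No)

Yes

By Bézout, 962m + 950n = 108 has integer solutions iff gcd(962, 950) | 108.
Euclid: 962 = 1·950 + 12; 950 = 79·12 + 2; 12 = 6·2 + 0. gcd = 2; 108 mod 2 = 0. Yes.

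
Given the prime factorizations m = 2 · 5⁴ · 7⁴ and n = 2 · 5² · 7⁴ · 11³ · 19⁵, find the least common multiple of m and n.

9891182916711250

max exponent per prime: 2 · 5⁴ · 7⁴ · 11³ · 19⁵ = 9891182916711250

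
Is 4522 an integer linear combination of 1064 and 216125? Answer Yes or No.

Yes

gcd(1064, 216125): 216125 = 203·1064 + 133; 1064 = 8·133 + 0 → 133
133 divides 4522, so a solution exists.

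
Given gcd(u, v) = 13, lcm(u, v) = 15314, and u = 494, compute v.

403

u·v = gcd·lcm = 13·15314 = 199082, so v = 199082/494 = 403.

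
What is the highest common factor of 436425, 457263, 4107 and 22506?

436425 = 3 · 5² · 11 · 23²; 457263 = 3² · 23 · 47²; 4107 = 3 · 37²; 22506 = 2 · 3 · 11² · 31
gcd takes min exponent of each prime: 3 = 3

3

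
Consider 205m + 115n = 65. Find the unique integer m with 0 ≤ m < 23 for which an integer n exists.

2

gcd(205, 115) = 5 (Euclid: 205 = 1·115 + 90; 115 = 1·90 + 25; 90 = 3·25 + 15; 25 = 1·15 + 10; 15 = 1·10 + 5; 10 = 2·5 + 0), and 5 | 65.
Extended Euclid: 205·(9) + 115·(-16) = 5. Scale by 13: m₀ = 117.
General solution m = m₀ + 23t; reducing mod 23 gives m = 2 (and n = -3).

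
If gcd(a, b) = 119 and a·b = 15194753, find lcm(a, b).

For any two positive integers, gcd × lcm equals their product. Hence lcm = 15194753 / 119 = 127687.

127687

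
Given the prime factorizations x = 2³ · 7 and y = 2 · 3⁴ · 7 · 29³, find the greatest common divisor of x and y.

14

min exponent per shared prime: 2 · 7 = 14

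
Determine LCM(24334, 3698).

gcd first: 24334 = 6·3698 + 2146; 3698 = 1·2146 + 1552; 2146 = 1·1552 + 594; 1552 = 2·594 + 364; 594 = 1·364 + 230; 364 = 1·230 + 134; 230 = 1·134 + 96; 134 = 1·96 + 38; 96 = 2·38 + 20; 38 = 1·20 + 18; 20 = 1·18 + 2; 18 = 9·2 + 0 → gcd = 2
lcm = 24334·3698/gcd = 89987132/2 = 44993566

44993566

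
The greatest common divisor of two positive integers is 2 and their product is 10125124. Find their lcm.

5062562

Since gcd(a,b)·lcm(a,b) = ab, lcm = 10125124/2 = 5062562.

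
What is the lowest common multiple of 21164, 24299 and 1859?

21164 = 2² · 11 · 13 · 37; 24299 = 11 · 47²; 1859 = 11 · 13²
lcm takes max exponent of each prime: 2² · 11 · 13² · 37 · 47² = 607766588

607766588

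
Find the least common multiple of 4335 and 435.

gcd first: 4335 = 9·435 + 420; 435 = 1·420 + 15; 420 = 28·15 + 0 → gcd = 15
lcm = 4335·435/gcd = 1885725/15 = 125715

125715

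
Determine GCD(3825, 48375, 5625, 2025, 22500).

225

gcd(3825, 48375): 48375 = 12·3825 + 2475; 3825 = 1·2475 + 1350; 2475 = 1·1350 + 1125; 1350 = 1·1125 + 225; 1125 = 5·225 + 0 → 225
gcd(225, 5625): 5625 = 25·225 + 0 → 225
gcd(225, 2025): 2025 = 9·225 + 0 → 225
gcd(225, 22500): 22500 = 100·225 + 0 → 225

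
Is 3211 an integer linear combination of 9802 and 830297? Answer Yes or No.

gcd(9802, 830297): 830297 = 84·9802 + 6929; 9802 = 1·6929 + 2873; 6929 = 2·2873 + 1183; 2873 = 2·1183 + 507; 1183 = 2·507 + 169; 507 = 3·169 + 0 → 169
169 divides 3211, so a solution exists.

Yes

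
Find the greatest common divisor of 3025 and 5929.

Euclid: 5929 = 1·3025 + 2904; 3025 = 1·2904 + 121; 2904 = 24·121 + 0. Last nonzero remainder: 121.

121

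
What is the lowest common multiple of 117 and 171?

2223

117 = 3² · 13; 171 = 3² · 19
max exponents: 3² · 13 · 19 = 2223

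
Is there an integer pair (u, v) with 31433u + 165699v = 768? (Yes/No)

No

By Bézout, 31433u + 165699v = 768 has integer solutions iff gcd(31433, 165699) | 768.
Euclid: 165699 = 5·31433 + 8534; 31433 = 3·8534 + 5831; 8534 = 1·5831 + 2703; 5831 = 2·2703 + 425; 2703 = 6·425 + 153; 425 = 2·153 + 119; 153 = 1·119 + 34; 119 = 3·34 + 17; 34 = 2·17 + 0. gcd = 17; 768 mod 17 = 3. No.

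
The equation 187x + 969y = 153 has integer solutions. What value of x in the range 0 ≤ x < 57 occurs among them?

Euclid: 969 = 5·187 + 34; 187 = 5·34 + 17; 34 = 2·17 + 0 → gcd = 17; 153 = 17·9.
Back-substitution yields 187·(26) + 969·(-5) = 17, so one solution is x = 26·9 = 234, y = -5·9 = -45.
Solutions in x differ by 969/17 = 57; the one in [0, 57) is 234 mod 57 = 6.

6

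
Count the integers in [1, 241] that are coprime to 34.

114

Prime factors of 34: 2, 17. Count integers ≤ 241 divisible by none of them.
By inclusion–exclusion: 241 − ⌊241/2⌋ − ⌊241/17⌋ + ⌊241/34⌋ = 114.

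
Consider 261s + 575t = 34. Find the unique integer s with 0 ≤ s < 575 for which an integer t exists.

gcd(261, 575) = 1 (Euclid: 575 = 2·261 + 53; 261 = 4·53 + 49; 53 = 1·49 + 4; 49 = 12·4 + 1; 4 = 4·1 + 0), and 1 | 34.
Extended Euclid: 261·(141) + 575·(-64) = 1. Scale by 34: s₀ = 4794.
General solution s = s₀ + 575k; reducing mod 575 gives s = 194 (and t = -88).

194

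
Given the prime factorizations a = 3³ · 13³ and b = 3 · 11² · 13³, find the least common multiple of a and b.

7177599

max exponent per prime: 3³ · 11² · 13³ = 7177599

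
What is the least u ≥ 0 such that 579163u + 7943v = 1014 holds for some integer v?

Reduce mod 7943: 579163u ≡ 1014 (mod 7943). With g = gcd(579163, 7943) = 169 dividing 1014, divide through: 3427u ≡ 6 (mod 47).
Since gcd(3427, 47) = 1, u ≡ 6·(3427)⁻¹ ≡ 22 (mod 47). Smallest non-negative: 22.

22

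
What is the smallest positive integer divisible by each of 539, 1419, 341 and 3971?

539 = 7² · 11; 1419 = 3 · 11 · 43; 341 = 11 · 31; 3971 = 11 · 19²
lcm takes max exponent of each prime: 3 · 7² · 11 · 19² · 31 · 43 = 778121421

778121421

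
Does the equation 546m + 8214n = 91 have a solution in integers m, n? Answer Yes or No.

By Bézout, 546m + 8214n = 91 has integer solutions iff gcd(546, 8214) | 91.
Euclid: 8214 = 15·546 + 24; 546 = 22·24 + 18; 24 = 1·18 + 6; 18 = 3·6 + 0. gcd = 6; 91 mod 6 = 1. No.

No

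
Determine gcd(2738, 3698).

2738 = 2 · 37²
3698 = 2 · 43²
Common: 2 = 2

2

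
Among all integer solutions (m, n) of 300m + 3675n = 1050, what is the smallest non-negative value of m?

Reduce mod 3675: 300m ≡ 1050 (mod 3675). With g = gcd(300, 3675) = 75 dividing 1050, divide through: 4m ≡ 14 (mod 49).
Since gcd(4, 49) = 1, m ≡ 14·(4)⁻¹ ≡ 28 (mod 49). Smallest non-negative: 28.

28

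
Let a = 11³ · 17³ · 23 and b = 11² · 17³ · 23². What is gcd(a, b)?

13672879

min exponent per shared prime: 11² · 17³ · 23 = 13672879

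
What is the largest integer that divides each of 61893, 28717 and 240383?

13

gcd(61893, 28717): 61893 = 2·28717 + 4459; 28717 = 6·4459 + 1963; 4459 = 2·1963 + 533; 1963 = 3·533 + 364; 533 = 1·364 + 169; 364 = 2·169 + 26; 169 = 6·26 + 13; 26 = 2·13 + 0 → 13
gcd(13, 240383): 240383 = 18491·13 + 0 → 13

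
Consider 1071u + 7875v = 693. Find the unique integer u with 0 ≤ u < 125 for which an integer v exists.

gcd(1071, 7875) = 63 (Euclid: 7875 = 7·1071 + 378; 1071 = 2·378 + 315; 378 = 1·315 + 63; 315 = 5·63 + 0), and 63 | 693.
Extended Euclid: 1071·(-22) + 7875·(3) = 63. Scale by 11: u₀ = -242.
General solution u = u₀ + 125t; reducing mod 125 gives u = 8 (and v = -1).

8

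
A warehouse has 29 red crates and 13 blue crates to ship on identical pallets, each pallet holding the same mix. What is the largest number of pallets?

1

29 = 29
13 = 13
Common: 1 = 1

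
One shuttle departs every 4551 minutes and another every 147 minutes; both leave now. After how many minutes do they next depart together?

222999

4551 = 3 · 37 · 41; 147 = 3 · 7²
max exponents: 3 · 7² · 37 · 41 = 222999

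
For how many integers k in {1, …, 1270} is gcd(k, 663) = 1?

736

Prime factors of 663: 3, 13, 17. Count integers ≤ 1270 divisible by none of them.
By inclusion–exclusion: 1270 − ⌊1270/3⌋ − ⌊1270/13⌋ − ⌊1270/17⌋ + ⌊1270/39⌋ + ⌊1270/51⌋ + ⌊1270/221⌋ − ⌊1270/663⌋ = 736.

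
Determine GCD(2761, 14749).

1

Euclid: 14749 = 5·2761 + 944; 2761 = 2·944 + 873; 944 = 1·873 + 71; 873 = 12·71 + 21; 71 = 3·21 + 8; 21 = 2·8 + 5; 8 = 1·5 + 3; 5 = 1·3 + 2; 3 = 1·2 + 1; 2 = 2·1 + 0. Last nonzero remainder: 1.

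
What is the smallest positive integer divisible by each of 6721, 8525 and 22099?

10464428975

6721 = 11 · 13 · 47; 8525 = 5² · 11 · 31; 22099 = 7² · 11 · 41
lcm takes max exponent of each prime: 5² · 7² · 11 · 13 · 31 · 41 · 47 = 10464428975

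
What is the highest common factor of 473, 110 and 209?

11

473 = 11 · 43; 110 = 2 · 5 · 11; 209 = 11 · 19
gcd takes min exponent of each prime: 11 = 11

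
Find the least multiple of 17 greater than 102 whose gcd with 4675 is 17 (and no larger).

119

gcd(a, 4675) = 17 forces 17 | a; write a = 17s. Then gcd(17s, 17·275) = 17·gcd(s, 275), so need gcd(s, 275) = 1.
17s > 102 gives s ≥ 7. The least s ≥ 7 coprime to 275 is 7, so a = 17·7 = 119.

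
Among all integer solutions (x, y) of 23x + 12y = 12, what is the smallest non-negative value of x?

gcd(23, 12) = 1 (Euclid: 23 = 1·12 + 11; 12 = 1·11 + 1; 11 = 11·1 + 0), and 1 | 12.
Extended Euclid: 23·(-1) + 12·(2) = 1. Scale by 12: x₀ = -12.
General solution x = x₀ + 12t; reducing mod 12 gives x = 0 (and y = 1).

0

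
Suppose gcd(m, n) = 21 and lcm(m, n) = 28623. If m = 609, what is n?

987

m·n = gcd·lcm = 21·28623 = 601083, so n = 601083/609 = 987.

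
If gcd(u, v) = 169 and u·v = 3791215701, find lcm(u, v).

22433229

For any two positive integers, gcd × lcm equals their product. Hence lcm = 3791215701 / 169 = 22433229.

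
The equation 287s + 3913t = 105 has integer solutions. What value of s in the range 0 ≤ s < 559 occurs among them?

Reduce mod 3913: 287s ≡ 105 (mod 3913). With g = gcd(287, 3913) = 7 dividing 105, divide through: 41s ≡ 15 (mod 559).
Since gcd(41, 559) = 1, s ≡ 15·(41)⁻¹ ≡ 14 (mod 559). Smallest non-negative: 14.

14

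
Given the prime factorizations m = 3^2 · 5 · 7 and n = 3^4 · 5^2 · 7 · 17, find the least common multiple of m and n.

240975

max exponent per prime: 3^4 · 5^2 · 7 · 17 = 240975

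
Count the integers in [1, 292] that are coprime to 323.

323 = 17·19. Inclusion–exclusion on these primes:
292 − ⌊292/17⌋ − ⌊292/19⌋ + ⌊292/323⌋ = 260

260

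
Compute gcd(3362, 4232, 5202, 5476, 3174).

2

gcd(3362, 4232): 4232 = 1·3362 + 870; 3362 = 3·870 + 752; 870 = 1·752 + 118; 752 = 6·118 + 44; 118 = 2·44 + 30; 44 = 1·30 + 14; 30 = 2·14 + 2; 14 = 7·2 + 0 → 2
gcd(2, 5202): 5202 = 2601·2 + 0 → 2
gcd(2, 5476): 5476 = 2738·2 + 0 → 2
gcd(2, 3174): 3174 = 1587·2 + 0 → 2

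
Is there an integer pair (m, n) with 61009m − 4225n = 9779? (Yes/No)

By Bézout, 61009m − 4225n = 9779 has integer solutions iff gcd(61009, 4225) | 9779.
Euclid: 61009 = 14·4225 + 1859; 4225 = 2·1859 + 507; 1859 = 3·507 + 338; 507 = 1·338 + 169; 338 = 2·169 + 0. gcd = 169; 9779 mod 169 = 146. No.

No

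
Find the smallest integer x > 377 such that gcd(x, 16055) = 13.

403

Multiples of 13 above 377: 13·30, 13·31, … . Need the cofactor coprime to 16055/13 = 1235.
Checking s = 30, 31, … the first with gcd(s, 1235) = 1 is s = 31, giving 403.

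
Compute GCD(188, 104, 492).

188 = 2² · 47; 104 = 2³ · 13; 492 = 2² · 3 · 41
gcd takes min exponent of each prime: 2² = 4

4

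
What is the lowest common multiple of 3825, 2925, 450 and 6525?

2884050

lcm(3825, 2925) = 3825·2925/gcd = 11188125/225 = 49725
lcm(49725, 450) = 49725·450/gcd = 22376250/225 = 99450
lcm(99450, 6525) = 99450·6525/gcd = 648911250/225 = 2884050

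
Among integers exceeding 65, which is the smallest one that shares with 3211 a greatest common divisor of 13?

3211 = 13·247. Any a with gcd(a, 3211) = 13 is a multiple of 13, say 13s, with s coprime to 247.
Need s > 65/13, so s ≥ 6. First s ≥ 6 with gcd(s, 247) = 1 is s = 6. Thus a = 13·6 = 78.

78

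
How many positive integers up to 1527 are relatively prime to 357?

820

357 = 3·7·17. Inclusion–exclusion on these primes:
1527 − ⌊1527/3⌋ − ⌊1527/7⌋ − ⌊1527/17⌋ + ⌊1527/21⌋ + ⌊1527/51⌋ + ⌊1527/119⌋ − ⌊1527/357⌋ = 820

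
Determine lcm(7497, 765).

37485

7497 = 3² · 7² · 17; 765 = 3² · 5 · 17
max exponents: 3² · 5 · 7² · 17 = 37485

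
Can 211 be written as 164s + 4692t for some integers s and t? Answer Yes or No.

No

By Bézout, 164s + 4692t = 211 has integer solutions iff gcd(164, 4692) | 211.
Euclid: 4692 = 28·164 + 100; 164 = 1·100 + 64; 100 = 1·64 + 36; 64 = 1·36 + 28; 36 = 1·28 + 8; 28 = 3·8 + 4; 8 = 2·4 + 0. gcd = 4; 211 mod 4 = 3. No.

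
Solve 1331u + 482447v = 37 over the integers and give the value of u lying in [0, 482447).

Reduce mod 482447: 1331u ≡ 37 (mod 482447). With g = gcd(1331, 482447) = 1 dividing 37, divide through: 1331u ≡ 37 (mod 482447).
Since gcd(1331, 482447) = 1, u ≡ 37·(1331)⁻¹ ≡ 387480 (mod 482447). Smallest non-negative: 387480.

387480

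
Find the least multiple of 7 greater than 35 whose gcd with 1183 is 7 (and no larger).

42

Multiples of 7 above 35: 7·6, 7·7, … . Need the cofactor coprime to 1183/7 = 169.
Checking s = 6, 7, … the first with gcd(s, 169) = 1 is s = 6, giving 42.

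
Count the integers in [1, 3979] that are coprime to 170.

1498

Prime factors of 170: 2, 5, 17. Count integers ≤ 3979 divisible by none of them.
By inclusion–exclusion: 3979 − ⌊3979/2⌋ − ⌊3979/5⌋ − ⌊3979/17⌋ + ⌊3979/10⌋ + ⌊3979/34⌋ + ⌊3979/85⌋ − ⌊3979/170⌋ = 1498.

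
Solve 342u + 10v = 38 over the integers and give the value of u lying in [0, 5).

Euclid: 342 = 34·10 + 2; 10 = 5·2 + 0 → gcd = 2; 38 = 2·19.
Back-substitution yields 342·(1) + 10·(-34) = 2, so one solution is u = 1·19 = 19, v = -34·19 = -646.
Solutions in u differ by 10/2 = 5; the one in [0, 5) is 19 mod 5 = 4.

4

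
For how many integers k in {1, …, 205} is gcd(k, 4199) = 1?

Prime factors of 4199: 13, 17, 19. Count integers ≤ 205 divisible by none of them.
By inclusion–exclusion: 205 − ⌊205/13⌋ − ⌊205/17⌋ − ⌊205/19⌋ + ⌊205/221⌋ + ⌊205/247⌋ + ⌊205/323⌋ − ⌊205/4199⌋ = 168.

168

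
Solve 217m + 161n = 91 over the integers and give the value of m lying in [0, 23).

16

Reduce mod 161: 217m ≡ 91 (mod 161). With g = gcd(217, 161) = 7 dividing 91, divide through: 31m ≡ 13 (mod 23).
Since gcd(31, 23) = 1, m ≡ 13·(31)⁻¹ ≡ 16 (mod 23). Smallest non-negative: 16.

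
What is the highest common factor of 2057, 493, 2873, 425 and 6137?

2057 = 11² · 17; 493 = 17 · 29; 2873 = 13² · 17; 425 = 5² · 17; 6137 = 17 · 19²
gcd takes min exponent of each prime: 17 = 17

17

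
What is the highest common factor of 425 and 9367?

17

Euclid: 9367 = 22·425 + 17; 425 = 25·17 + 0. Last nonzero remainder: 17.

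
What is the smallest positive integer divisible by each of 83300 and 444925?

83300 = 2² · 5² · 7² · 17; 444925 = 5² · 13 · 37²
max exponents: 2² · 5² · 7² · 13 · 17 · 37² = 1482490100

1482490100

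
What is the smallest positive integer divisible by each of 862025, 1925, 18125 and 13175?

lcm(862025, 1925) = 862025·1925/gcd = 1659398125/25 = 66375925
lcm(66375925, 18125) = 66375925·18125/gcd = 1203063640625/725 = 1659398125
lcm(1659398125, 13175) = 1659398125·13175/gcd = 21862570296875/25 = 874502811875

874502811875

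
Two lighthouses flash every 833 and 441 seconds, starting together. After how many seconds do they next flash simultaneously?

7497

833 = 7² · 17; 441 = 3² · 7²
max exponents: 3² · 7² · 17 = 7497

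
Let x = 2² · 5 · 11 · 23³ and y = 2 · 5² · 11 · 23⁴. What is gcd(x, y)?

min exponent per shared prime: 2 · 5 · 11 · 23³ = 1338370

1338370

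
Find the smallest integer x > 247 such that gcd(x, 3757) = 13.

260

gcd(x, 3757) = 13 forces 13 | x; write x = 13s. Then gcd(13s, 13·289) = 13·gcd(s, 289), so need gcd(s, 289) = 1.
13s > 247 gives s ≥ 20. The least s ≥ 20 coprime to 289 is 20, so x = 13·20 = 260.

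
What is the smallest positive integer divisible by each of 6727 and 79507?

6727 = 7 · 31²; 79507 = 43³
max exponents: 7 · 31² · 43³ = 534843589

534843589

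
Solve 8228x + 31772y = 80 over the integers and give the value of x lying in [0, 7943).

gcd(8228, 31772) = 4 (Euclid: 31772 = 3·8228 + 7088; 8228 = 1·7088 + 1140; 7088 = 6·1140 + 248; 1140 = 4·248 + 148; 248 = 1·148 + 100; 148 = 1·100 + 48; 100 = 2·48 + 4; 48 = 12·4 + 0), and 4 | 80.
Extended Euclid: 8228·(-641) + 31772·(166) = 4. Scale by 20: x₀ = -12820.
General solution x = x₀ + 7943t; reducing mod 7943 gives x = 3066 (and y = -794).

3066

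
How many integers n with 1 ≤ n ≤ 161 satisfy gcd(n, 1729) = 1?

1729 = 7·13·19. Inclusion–exclusion on these primes:
161 − ⌊161/7⌋ − ⌊161/13⌋ − ⌊161/19⌋ + ⌊161/91⌋ + ⌊161/133⌋ + ⌊161/247⌋ − ⌊161/1729⌋ = 120

120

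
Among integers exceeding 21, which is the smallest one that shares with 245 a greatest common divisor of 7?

Multiples of 7 above 21: 7·4, 7·5, … . Need the cofactor coprime to 245/7 = 35.
Checking s = 4, 5, … the first with gcd(s, 35) = 1 is s = 4, giving 28.

28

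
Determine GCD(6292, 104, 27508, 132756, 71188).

52

gcd(6292, 104): 6292 = 60·104 + 52; 104 = 2·52 + 0 → 52
gcd(52, 27508): 27508 = 529·52 + 0 → 52
gcd(52, 132756): 132756 = 2553·52 + 0 → 52
gcd(52, 71188): 71188 = 1369·52 + 0 → 52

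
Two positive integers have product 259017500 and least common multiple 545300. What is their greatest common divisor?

From gcd × lcm = mn: gcd = 259017500 / 545300 = 475.

475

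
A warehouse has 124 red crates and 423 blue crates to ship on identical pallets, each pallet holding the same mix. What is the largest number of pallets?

1

Euclid: 423 = 3·124 + 51; 124 = 2·51 + 22; 51 = 2·22 + 7; 22 = 3·7 + 1; 7 = 7·1 + 0. Last nonzero remainder: 1.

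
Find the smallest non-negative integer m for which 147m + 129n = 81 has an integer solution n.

26

Euclid: 147 = 1·129 + 18; 129 = 7·18 + 3; 18 = 6·3 + 0 → gcd = 3; 81 = 3·27.
Back-substitution yields 147·(-7) + 129·(8) = 3, so one solution is m = -7·27 = -189, n = 8·27 = 216.
Solutions in m differ by 129/3 = 43; the one in [0, 43) is -189 mod 43 = 26.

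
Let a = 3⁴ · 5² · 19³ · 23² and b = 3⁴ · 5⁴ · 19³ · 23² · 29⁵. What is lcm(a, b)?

3767658231870849375

max exponent per prime: 3⁴ · 5⁴ · 19³ · 23² · 29⁵ = 3767658231870849375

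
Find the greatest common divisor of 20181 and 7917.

21

20181 = 3 · 7 · 31²
7917 = 3 · 7 · 13 · 29
Common: 3 · 7 = 21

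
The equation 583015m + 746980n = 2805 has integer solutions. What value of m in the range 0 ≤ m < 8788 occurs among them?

451

Euclid: 746980 = 1·583015 + 163965; 583015 = 3·163965 + 91120; 163965 = 1·91120 + 72845; 91120 = 1·72845 + 18275; 72845 = 3·18275 + 18020; 18275 = 1·18020 + 255; 18020 = 70·255 + 170; 255 = 1·170 + 85; 170 = 2·85 + 0 → gcd = 85; 2805 = 85·33.
Back-substitution yields 583015·(2943) + 746980·(-2297) = 85, so one solution is m = 2943·33 = 97119, n = -2297·33 = -75801.
Solutions in m differ by 746980/85 = 8788; the one in [0, 8788) is 97119 mod 8788 = 451.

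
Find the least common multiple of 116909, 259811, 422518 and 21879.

258606315110286

lcm(116909, 259811) = 116909·259811/gcd = 30374244199/17 = 1786720247
lcm(1786720247, 422518) = 1786720247·422518/gcd = 754921465321946/289 = 2612185001114
lcm(2612185001114, 21879) = 2612185001114·21879/gcd = 57151995639373206/221 = 258606315110286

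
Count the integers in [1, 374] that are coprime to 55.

Prime factors of 55: 5, 11. Count integers ≤ 374 divisible by none of them.
By inclusion–exclusion: 374 − ⌊374/5⌋ − ⌊374/11⌋ + ⌊374/55⌋ = 272.

272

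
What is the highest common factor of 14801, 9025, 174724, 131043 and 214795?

361

gcd(14801, 9025): 14801 = 1·9025 + 5776; 9025 = 1·5776 + 3249; 5776 = 1·3249 + 2527; 3249 = 1·2527 + 722; 2527 = 3·722 + 361; 722 = 2·361 + 0 → 361
gcd(361, 174724): 174724 = 484·361 + 0 → 361
gcd(361, 131043): 131043 = 363·361 + 0 → 361
gcd(361, 214795): 214795 = 595·361 + 0 → 361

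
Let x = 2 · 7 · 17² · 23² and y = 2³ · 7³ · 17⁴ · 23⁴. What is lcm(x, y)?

64134414841784

max exponent per prime: 2³ · 7³ · 17⁴ · 23⁴ = 64134414841784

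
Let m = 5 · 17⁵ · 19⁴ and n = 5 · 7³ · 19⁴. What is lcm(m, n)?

max exponent per prime: 5 · 7³ · 17⁵ · 19⁴ = 317338770726355

317338770726355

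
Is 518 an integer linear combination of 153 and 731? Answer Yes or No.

By Bézout, 153x − 731y = 518 has integer solutions iff gcd(153, 731) | 518.
Euclid: 731 = 4·153 + 119; 153 = 1·119 + 34; 119 = 3·34 + 17; 34 = 2·17 + 0. gcd = 17; 518 mod 17 = 8. No.

No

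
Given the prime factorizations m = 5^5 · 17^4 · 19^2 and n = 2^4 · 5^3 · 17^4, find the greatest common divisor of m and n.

min exponent per shared prime: 5^3 · 17^4 = 10440125

10440125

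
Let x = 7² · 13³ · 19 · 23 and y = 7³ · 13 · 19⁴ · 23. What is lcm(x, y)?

max exponent per prime: 7³ · 13³ · 19⁴ · 23 = 2258740904693

2258740904693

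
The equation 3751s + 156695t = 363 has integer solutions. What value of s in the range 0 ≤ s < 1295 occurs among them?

1128

Reduce mod 156695: 3751s ≡ 363 (mod 156695). With g = gcd(3751, 156695) = 121 dividing 363, divide through: 31s ≡ 3 (mod 1295).
Since gcd(31, 1295) = 1, s ≡ 3·(31)⁻¹ ≡ 1128 (mod 1295). Smallest non-negative: 1128.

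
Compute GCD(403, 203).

1

403 = 13 · 31
203 = 7 · 29
Common: 1 = 1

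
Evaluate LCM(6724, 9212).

gcd first: 9212 = 1·6724 + 2488; 6724 = 2·2488 + 1748; 2488 = 1·1748 + 740; 1748 = 2·740 + 268; 740 = 2·268 + 204; 268 = 1·204 + 64; 204 = 3·64 + 12; 64 = 5·12 + 4; 12 = 3·4 + 0 → gcd = 4
lcm = 6724·9212/gcd = 61941488/4 = 15485372

15485372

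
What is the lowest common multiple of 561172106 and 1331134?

gcd first: 561172106 = 421·1331134 + 764692; 1331134 = 1·764692 + 566442; 764692 = 1·566442 + 198250; 566442 = 2·198250 + 169942; 198250 = 1·169942 + 28308; 169942 = 6·28308 + 94; 28308 = 301·94 + 14; 94 = 6·14 + 10; 14 = 1·10 + 4; 10 = 2·4 + 2; 4 = 2·2 + 0 → gcd = 2
lcm = 561172106·1331134/gcd = 746995270148204/2 = 373497635074102

373497635074102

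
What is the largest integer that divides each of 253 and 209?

11

253 = 11 · 23
209 = 11 · 19
Common: 11 = 11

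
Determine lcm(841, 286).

240526

gcd first: 841 = 2·286 + 269; 286 = 1·269 + 17; 269 = 15·17 + 14; 17 = 1·14 + 3; 14 = 4·3 + 2; 3 = 1·2 + 1; 2 = 2·1 + 0 → gcd = 1
lcm = 841·286/gcd = 240526/1 = 240526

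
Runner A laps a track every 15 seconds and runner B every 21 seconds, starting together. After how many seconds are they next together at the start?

105

gcd first: 21 = 1·15 + 6; 15 = 2·6 + 3; 6 = 2·3 + 0 → gcd = 3
lcm = 15·21/gcd = 315/3 = 105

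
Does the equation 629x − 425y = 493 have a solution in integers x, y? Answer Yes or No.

Yes

gcd(629, 425): 629 = 1·425 + 204; 425 = 2·204 + 17; 204 = 12·17 + 0 → 17
17 divides 493, so a solution exists.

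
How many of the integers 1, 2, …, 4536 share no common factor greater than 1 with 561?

561 = 3·11·17. Inclusion–exclusion on these primes:
4536 − ⌊4536/3⌋ − ⌊4536/11⌋ − ⌊4536/17⌋ + ⌊4536/33⌋ + ⌊4536/51⌋ + ⌊4536/187⌋ − ⌊4536/561⌋ = 2587

2587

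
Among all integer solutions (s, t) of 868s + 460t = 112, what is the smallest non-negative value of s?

104

Euclid: 868 = 1·460 + 408; 460 = 1·408 + 52; 408 = 7·52 + 44; 52 = 1·44 + 8; 44 = 5·8 + 4; 8 = 2·4 + 0 → gcd = 4; 112 = 4·28.
Back-substitution yields 868·(53) + 460·(-100) = 4, so one solution is s = 53·28 = 1484, t = -100·28 = -2800.
Solutions in s differ by 460/4 = 115; the one in [0, 115) is 1484 mod 115 = 104.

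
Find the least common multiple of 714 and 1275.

17850

gcd first: 1275 = 1·714 + 561; 714 = 1·561 + 153; 561 = 3·153 + 102; 153 = 1·102 + 51; 102 = 2·51 + 0 → gcd = 51
lcm = 714·1275/gcd = 910350/51 = 17850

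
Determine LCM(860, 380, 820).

lcm(860, 380) = 860·380/gcd = 326800/20 = 16340
lcm(16340, 820) = 16340·820/gcd = 13398800/20 = 669940

669940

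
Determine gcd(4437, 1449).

4437 = 3² · 17 · 29
1449 = 3² · 7 · 23
Common: 3² = 9

9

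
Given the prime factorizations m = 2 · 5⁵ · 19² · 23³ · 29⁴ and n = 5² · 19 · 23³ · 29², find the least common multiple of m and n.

max exponent per prime: 2 · 5⁵ · 19² · 23³ · 29⁴ = 19416132135293750

19416132135293750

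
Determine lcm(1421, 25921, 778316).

11940145756

1421 = 7² · 29; 25921 = 7² · 23²; 778316 = 2² · 7² · 11 · 19²
lcm takes max exponent of each prime: 2² · 7² · 11 · 19² · 23² · 29 = 11940145756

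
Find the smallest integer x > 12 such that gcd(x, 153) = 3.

Multiples of 3 above 12: 3·5, 3·6, … . Need the cofactor coprime to 153/3 = 51.
Checking s = 5, 6, … the first with gcd(s, 51) = 1 is s = 5, giving 15.

15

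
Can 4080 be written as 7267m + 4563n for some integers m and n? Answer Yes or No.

No

gcd(7267, 4563): 7267 = 1·4563 + 2704; 4563 = 1·2704 + 1859; 2704 = 1·1859 + 845; 1859 = 2·845 + 169; 845 = 5·169 + 0 → 169
169 does not divide 4080, so a solution does not exist.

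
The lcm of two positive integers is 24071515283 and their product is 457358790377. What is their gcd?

19

gcd·lcm = product, so gcd = 457358790377/24071515283 = 19.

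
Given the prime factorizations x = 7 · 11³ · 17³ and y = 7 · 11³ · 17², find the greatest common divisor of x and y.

min exponent per shared prime: 7 · 11³ · 17² = 2692613

2692613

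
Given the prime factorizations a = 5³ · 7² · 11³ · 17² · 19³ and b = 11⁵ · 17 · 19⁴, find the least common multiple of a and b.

max exponent per prime: 5³ · 7² · 11⁵ · 17² · 19⁴ = 37151962987591375

37151962987591375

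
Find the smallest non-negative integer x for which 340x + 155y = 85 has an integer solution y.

8

Euclid: 340 = 2·155 + 30; 155 = 5·30 + 5; 30 = 6·5 + 0 → gcd = 5; 85 = 5·17.
Back-substitution yields 340·(-5) + 155·(11) = 5, so one solution is x = -5·17 = -85, y = 11·17 = 187.
Solutions in x differ by 155/5 = 31; the one in [0, 31) is -85 mod 31 = 8.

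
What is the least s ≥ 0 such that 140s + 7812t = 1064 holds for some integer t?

Reduce mod 7812: 140s ≡ 1064 (mod 7812). With g = gcd(140, 7812) = 28 dividing 1064, divide through: 5s ≡ 38 (mod 279).
Since gcd(5, 279) = 1, s ≡ 38·(5)⁻¹ ≡ 175 (mod 279). Smallest non-negative: 175.

175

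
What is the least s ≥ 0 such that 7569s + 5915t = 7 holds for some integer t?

2793

Reduce mod 5915: 7569s ≡ 7 (mod 5915). With g = gcd(7569, 5915) = 1 dividing 7, divide through: 7569s ≡ 7 (mod 5915).
Since gcd(7569, 5915) = 1, s ≡ 7·(7569)⁻¹ ≡ 2793 (mod 5915). Smallest non-negative: 2793.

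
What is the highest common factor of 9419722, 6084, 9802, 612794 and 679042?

gcd(9419722, 6084): 9419722 = 1548·6084 + 1690; 6084 = 3·1690 + 1014; 1690 = 1·1014 + 676; 1014 = 1·676 + 338; 676 = 2·338 + 0 → 338
gcd(338, 9802): 9802 = 29·338 + 0 → 338
gcd(338, 612794): 612794 = 1813·338 + 0 → 338
gcd(338, 679042): 679042 = 2009·338 + 0 → 338

338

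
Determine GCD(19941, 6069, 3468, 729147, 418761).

867

19941 = 3 · 17² · 23; 6069 = 3 · 7 · 17²; 3468 = 2² · 3 · 17²; 729147 = 3 · 17² · 29²; 418761 = 3² · 7 · 17² · 23
gcd takes min exponent of each prime: 3 · 17² = 867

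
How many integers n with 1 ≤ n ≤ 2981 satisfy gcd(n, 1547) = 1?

Prime factors of 1547: 7, 13, 17. Count integers ≤ 2981 divisible by none of them.
By inclusion–exclusion: 2981 − ⌊2981/7⌋ − ⌊2981/13⌋ − ⌊2981/17⌋ + ⌊2981/91⌋ + ⌊2981/119⌋ + ⌊2981/221⌋ − ⌊2981/1547⌋ = 2221.

2221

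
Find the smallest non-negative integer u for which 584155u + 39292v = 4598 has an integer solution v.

142

Euclid: 584155 = 14·39292 + 34067; 39292 = 1·34067 + 5225; 34067 = 6·5225 + 2717; 5225 = 1·2717 + 2508; 2717 = 1·2508 + 209; 2508 = 12·209 + 0 → gcd = 209; 4598 = 209·22.
Back-substitution yields 584155·(15) + 39292·(-223) = 209, so one solution is u = 15·22 = 330, v = -223·22 = -4906.
Solutions in u differ by 39292/209 = 188; the one in [0, 188) is 330 mod 188 = 142.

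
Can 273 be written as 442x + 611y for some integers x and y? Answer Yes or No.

Yes

By Bézout, 442x + 611y = 273 has integer solutions iff gcd(442, 611) | 273.
Euclid: 611 = 1·442 + 169; 442 = 2·169 + 104; 169 = 1·104 + 65; 104 = 1·65 + 39; 65 = 1·39 + 26; 39 = 1·26 + 13; 26 = 2·13 + 0. gcd = 13; 273 mod 13 = 0. Yes.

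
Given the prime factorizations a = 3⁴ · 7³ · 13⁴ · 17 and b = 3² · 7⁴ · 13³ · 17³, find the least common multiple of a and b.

27289611454833

max exponent per prime: 3⁴ · 7⁴ · 13⁴ · 17³ = 27289611454833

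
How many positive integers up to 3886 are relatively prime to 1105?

Prime factors of 1105: 5, 13, 17. Count integers ≤ 3886 divisible by none of them.
By inclusion–exclusion: 3886 − ⌊3886/5⌋ − ⌊3886/13⌋ − ⌊3886/17⌋ + ⌊3886/65⌋ + ⌊3886/85⌋ + ⌊3886/221⌋ − ⌊3886/1105⌋ = 2701.

2701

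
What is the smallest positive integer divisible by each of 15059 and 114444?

156673836

15059 = 11 · 37²; 114444 = 2² · 3² · 11 · 17²
max exponents: 2² · 3² · 11 · 17² · 37² = 156673836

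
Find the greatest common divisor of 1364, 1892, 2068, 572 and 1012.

44

1364 = 2² · 11 · 31; 1892 = 2² · 11 · 43; 2068 = 2² · 11 · 47; 572 = 2² · 11 · 13; 1012 = 2² · 11 · 23
gcd takes min exponent of each prime: 2² · 11 = 44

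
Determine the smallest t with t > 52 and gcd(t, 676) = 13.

65

676 = 13·52. Any t with gcd(t, 676) = 13 is a multiple of 13, say 13s, with s coprime to 52.
Need s > 52/13, so s ≥ 5. First s ≥ 5 with gcd(s, 52) = 1 is s = 5. Thus t = 13·5 = 65.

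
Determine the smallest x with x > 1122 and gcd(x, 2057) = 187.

gcd(x, 2057) = 187 forces 187 | x; write x = 187s. Then gcd(187s, 187·11) = 187·gcd(s, 11), so need gcd(s, 11) = 1.
187s > 1122 gives s ≥ 7. The least s ≥ 7 coprime to 11 is 7, so x = 187·7 = 1309.

1309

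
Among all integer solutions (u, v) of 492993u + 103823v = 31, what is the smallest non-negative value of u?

52770

Euclid: 492993 = 4·103823 + 77701; 103823 = 1·77701 + 26122; 77701 = 2·26122 + 25457; 26122 = 1·25457 + 665; 25457 = 38·665 + 187; 665 = 3·187 + 104; 187 = 1·104 + 83; 104 = 1·83 + 21; 83 = 3·21 + 20; 21 = 1·20 + 1; 20 = 20·1 + 0 → gcd = 1; 31 = 1·31.
Back-substitution yields 492993·(-4996) + 103823·(23723) = 1, so one solution is u = -4996·31 = -154876, v = 23723·31 = 735413.
Solutions in u differ by 103823/1 = 103823; the one in [0, 103823) is -154876 mod 103823 = 52770.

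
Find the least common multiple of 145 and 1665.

145 = 5 · 29; 1665 = 3² · 5 · 37
max exponents: 3² · 5 · 29 · 37 = 48285

48285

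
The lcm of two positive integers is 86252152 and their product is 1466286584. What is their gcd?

17

gcd·lcm = product, so gcd = 1466286584/86252152 = 17.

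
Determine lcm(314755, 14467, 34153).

3342383345

lcm(314755, 14467) = 314755·14467/gcd = 4553560585/391 = 11645935
lcm(11645935, 34153) = 11645935·34153/gcd = 397743618055/119 = 3342383345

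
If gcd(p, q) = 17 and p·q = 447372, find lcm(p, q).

Since gcd(p,q)·lcm(p,q) = pq, lcm = 447372/17 = 26316.

26316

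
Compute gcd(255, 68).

17

Euclid: 255 = 3·68 + 51; 68 = 1·51 + 17; 51 = 3·17 + 0. Last nonzero remainder: 17.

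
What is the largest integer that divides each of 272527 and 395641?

289

Euclid: 395641 = 1·272527 + 123114; 272527 = 2·123114 + 26299; 123114 = 4·26299 + 17918; 26299 = 1·17918 + 8381; 17918 = 2·8381 + 1156; 8381 = 7·1156 + 289; 1156 = 4·289 + 0. Last nonzero remainder: 289.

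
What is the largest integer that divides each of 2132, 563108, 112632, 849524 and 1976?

52

gcd(2132, 563108): 563108 = 264·2132 + 260; 2132 = 8·260 + 52; 260 = 5·52 + 0 → 52
gcd(52, 112632): 112632 = 2166·52 + 0 → 52
gcd(52, 849524): 849524 = 16337·52 + 0 → 52
gcd(52, 1976): 1976 = 38·52 + 0 → 52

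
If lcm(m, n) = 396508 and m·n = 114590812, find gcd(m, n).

289

gcd·lcm = product, so gcd = 114590812/396508 = 289.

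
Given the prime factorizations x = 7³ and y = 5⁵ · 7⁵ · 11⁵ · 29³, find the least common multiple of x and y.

max exponent per prime: 5⁵ · 7⁵ · 11⁵ · 29³ = 206299246265853125

206299246265853125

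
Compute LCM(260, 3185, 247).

260 = 2² · 5 · 13; 3185 = 5 · 7² · 13; 247 = 13 · 19
lcm takes max exponent of each prime: 2² · 5 · 7² · 13 · 19 = 242060

242060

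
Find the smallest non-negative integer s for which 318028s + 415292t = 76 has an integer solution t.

gcd(318028, 415292) = 4 (Euclid: 415292 = 1·318028 + 97264; 318028 = 3·97264 + 26236; 97264 = 3·26236 + 18556; 26236 = 1·18556 + 7680; 18556 = 2·7680 + 3196; 7680 = 2·3196 + 1288; 3196 = 2·1288 + 620; 1288 = 2·620 + 48; 620 = 12·48 + 44; 48 = 1·44 + 4; 44 = 11·4 + 0), and 4 | 76.
Extended Euclid: 318028·(8706) + 415292·(-6667) = 4. Scale by 19: s₀ = 165414.
General solution s = s₀ + 103823k; reducing mod 103823 gives s = 61591 (and t = -47166).

61591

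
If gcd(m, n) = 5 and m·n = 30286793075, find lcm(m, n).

6057358615

Since gcd(m,n)·lcm(m,n) = mn, lcm = 30286793075/5 = 6057358615.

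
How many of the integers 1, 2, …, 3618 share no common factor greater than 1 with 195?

1781

Prime factors of 195: 3, 5, 13. Count integers ≤ 3618 divisible by none of them.
By inclusion–exclusion: 3618 − ⌊3618/3⌋ − ⌊3618/5⌋ − ⌊3618/13⌋ + ⌊3618/15⌋ + ⌊3618/39⌋ + ⌊3618/65⌋ − ⌊3618/195⌋ = 1781.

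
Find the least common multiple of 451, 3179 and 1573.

lcm(451, 3179) = 451·3179/gcd = 1433729/11 = 130339
lcm(130339, 1573) = 130339·1573/gcd = 205023247/11 = 18638477

18638477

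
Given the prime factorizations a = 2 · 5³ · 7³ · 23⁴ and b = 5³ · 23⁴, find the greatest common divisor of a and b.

34980125

min exponent per shared prime: 5³ · 23⁴ = 34980125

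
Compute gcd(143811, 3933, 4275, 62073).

171

gcd(143811, 3933): 143811 = 36·3933 + 2223; 3933 = 1·2223 + 1710; 2223 = 1·1710 + 513; 1710 = 3·513 + 171; 513 = 3·171 + 0 → 171
gcd(171, 4275): 4275 = 25·171 + 0 → 171
gcd(171, 62073): 62073 = 363·171 + 0 → 171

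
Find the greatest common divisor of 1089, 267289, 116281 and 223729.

121

1089 = 3² · 11²; 267289 = 11² · 47²; 116281 = 11² · 31²; 223729 = 11² · 43²
gcd takes min exponent of each prime: 11² = 121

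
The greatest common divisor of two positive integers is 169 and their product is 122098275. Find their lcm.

Since gcd(p,q)·lcm(p,q) = pq, lcm = 122098275/169 = 722475.

722475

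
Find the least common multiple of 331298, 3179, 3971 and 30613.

lcm(331298, 3179) = 331298·3179/gcd = 1053196342/11 = 95745122
lcm(95745122, 3971) = 95745122·3971/gcd = 380203879462/11 = 34563989042
lcm(34563989042, 30613) = 34563989042·30613/gcd = 1058107396542746/121 = 8744689227626

8744689227626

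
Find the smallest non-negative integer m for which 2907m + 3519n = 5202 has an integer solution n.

gcd(2907, 3519) = 153 (Euclid: 3519 = 1·2907 + 612; 2907 = 4·612 + 459; 612 = 1·459 + 153; 459 = 3·153 + 0), and 153 | 5202.
Extended Euclid: 2907·(-6) + 3519·(5) = 153. Scale by 34: m₀ = -204.
General solution m = m₀ + 23t; reducing mod 23 gives m = 3 (and n = -1).

3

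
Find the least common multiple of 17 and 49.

833

17 = 17; 49 = 7²
max exponents: 7² · 17 = 833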